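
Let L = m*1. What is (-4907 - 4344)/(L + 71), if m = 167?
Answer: -9251/238 ≈ -38.870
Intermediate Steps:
L = 167 (L = 167*1 = 167)
(-4907 - 4344)/(L + 71) = (-4907 - 4344)/(167 + 71) = -9251/238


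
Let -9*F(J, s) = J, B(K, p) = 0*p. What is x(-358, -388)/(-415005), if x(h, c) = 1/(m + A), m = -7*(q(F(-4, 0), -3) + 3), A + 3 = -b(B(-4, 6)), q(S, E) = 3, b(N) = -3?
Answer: 1/17430210 ≈ 5.7372e-8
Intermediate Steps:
B(K, p) = 0
F(J, s) = -J/9
A = 0 (A = -3 - 1*(-3) = -3 + 3 = 0)
m = -42 (m = -7*(3 + 3) = -7*6 = -42)
x(h, c) = -1/42 (x(h, c) = 1/(-42 + 0) = 1/(-42) = -1/42)
x(-358, -388)/(-415005) = -1/42/(-415005) = -1/42*(-1/415005) = 1/17430210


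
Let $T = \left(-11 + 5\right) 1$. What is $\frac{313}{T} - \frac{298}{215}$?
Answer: $- \frac{69083}{1290} \approx -53.553$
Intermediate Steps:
$T = -6$ ($T = \left(-6\right) 1 = -6$)
$\frac{313}{T} - \frac{298}{215} = \frac{313}{-6} - \frac{298}{215} = 313 \left(- \frac{1}{6}\right) - \frac{298}{215} = - \frac{313}{6} - \frac{298}{215} = - \frac{69083}{1290}$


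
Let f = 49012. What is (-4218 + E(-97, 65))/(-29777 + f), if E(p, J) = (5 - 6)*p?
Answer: -4121/19235 ≈ -0.21424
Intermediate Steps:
E(p, J) = -p
(-4218 + E(-97, 65))/(-29777 + f) = (-4218 - 1*(-97))/(-29777 + 49012) = (-4218 + 97)/19235 = -4121*1/19235 = -4121/19235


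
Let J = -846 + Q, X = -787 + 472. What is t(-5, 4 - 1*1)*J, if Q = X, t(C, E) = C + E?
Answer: 2322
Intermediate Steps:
X = -315
Q = -315
J = -1161 (J = -846 - 315 = -1161)
t(-5, 4 - 1*1)*J = (-5 + (4 - 1*1))*(-1161) = (-5 + (4 - 1))*(-1161) = (-5 + 3)*(-1161) = -2*(-1161) = 2322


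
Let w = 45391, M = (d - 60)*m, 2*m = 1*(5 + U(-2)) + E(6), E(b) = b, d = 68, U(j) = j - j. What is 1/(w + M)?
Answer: 1/45435 ≈ 2.2009e-5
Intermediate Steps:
U(j) = 0
m = 11/2 (m = (1*(5 + 0) + 6)/2 = (1*5 + 6)/2 = (5 + 6)/2 = (½)*11 = 11/2 ≈ 5.5000)
M = 44 (M = (68 - 60)*(11/2) = 8*(11/2) = 44)
1/(w + M) = 1/(45391 + 44) = 1/45435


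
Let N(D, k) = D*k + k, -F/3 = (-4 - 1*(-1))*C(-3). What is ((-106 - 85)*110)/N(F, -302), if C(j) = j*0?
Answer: 10505/151 ≈ 69.570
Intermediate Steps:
C(j) = 0
F = 0 (F = -3*(-4 - 1*(-1))*0 = -3*(-4 + 1)*0 = -(-9)*0 = -3*0 = 0)
N(D, k) = k + D*k
((-106 - 85)*110)/N(F, -302) = ((-106 - 85)*110)/((-302*(1 + 0))) = (-191*110)/((-302*1)) = -21010/(-302) = -21010*(-1/302) = 10505/151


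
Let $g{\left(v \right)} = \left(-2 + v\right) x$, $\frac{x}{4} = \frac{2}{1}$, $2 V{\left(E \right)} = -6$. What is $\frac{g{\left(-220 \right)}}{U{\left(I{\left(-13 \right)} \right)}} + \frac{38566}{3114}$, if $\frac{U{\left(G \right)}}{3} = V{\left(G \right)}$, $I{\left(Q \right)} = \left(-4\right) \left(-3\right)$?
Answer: $\frac{326531}{1557} \approx 209.72$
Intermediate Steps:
$V{\left(E \right)} = -3$ ($V{\left(E \right)} = \frac{1}{2} \left(-6\right) = -3$)
$x = 8$ ($x = 4 \cdot \frac{2}{1} = 4 \cdot 2 \cdot 1 = 4 \cdot 2 = 8$)
$I{\left(Q \right)} = 12$
$U{\left(G \right)} = -9$ ($U{\left(G \right)} = 3 \left(-3\right) = -9$)
$g{\left(v \right)} = -16 + 8 v$ ($g{\left(v \right)} = \left(-2 + v\right) 8 = -16 + 8 v$)
$\frac{g{\left(-220 \right)}}{U{\left(I{\left(-13 \right)} \right)}} + \frac{38566}{3114} = \frac{-16 + 8 \left(-220\right)}{-9} + \frac{38566}{3114} = \left(-16 - 1760\right) \left(- \frac{1}{9}\right) + 38566 \cdot \frac{1}{3114} = \left(-1776\right) \left(- \frac{1}{9}\right) + \frac{19283}{1557} = \frac{592}{3} + \frac{19283}{1557} = \frac{326531}{1557}$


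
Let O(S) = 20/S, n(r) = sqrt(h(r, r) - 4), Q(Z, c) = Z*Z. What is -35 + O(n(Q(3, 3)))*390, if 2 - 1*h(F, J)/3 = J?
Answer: -35 - 1560*I ≈ -35.0 - 1560.0*I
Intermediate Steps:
Q(Z, c) = Z**2
h(F, J) = 6 - 3*J
n(r) = sqrt(2 - 3*r) (n(r) = sqrt((6 - 3*r) - 4) = sqrt(2 - 3*r))
-35 + O(n(Q(3, 3)))*390 = -35 + (20/(sqrt(2 - 3*3**2)))*390 = -35 + (20/(sqrt(2 - 3*9)))*390 = -35 + (20/(sqrt(2 - 27)))*390 = -35 + (20/(sqrt(-25)))*390 = -35 + (20/((5*I)))*390 = -35 + (20*(-I/5))*390 = -35 - 4*I*390 = -35 - 1560*I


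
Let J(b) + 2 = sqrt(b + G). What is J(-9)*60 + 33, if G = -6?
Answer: -87 + 60*I*sqrt(15) ≈ -87.0 + 232.38*I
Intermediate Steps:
J(b) = -2 + sqrt(-6 + b) (J(b) = -2 + sqrt(b - 6) = -2 + sqrt(-6 + b))
J(-9)*60 + 33 = (-2 + sqrt(-6 - 9))*60 + 33 = (-2 + sqrt(-15))*60 + 33 = (-2 + I*sqrt(15))*60 + 33 = (-120 + 60*I*sqrt(15)) + 33 = -87 + 60*I*sqrt(15)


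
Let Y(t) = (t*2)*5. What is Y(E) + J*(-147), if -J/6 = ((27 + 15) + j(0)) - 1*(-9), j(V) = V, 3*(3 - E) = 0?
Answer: 45012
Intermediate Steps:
E = 3 (E = 3 - ⅓*0 = 3 + 0 = 3)
Y(t) = 10*t (Y(t) = (2*t)*5 = 10*t)
J = -306 (J = -6*(((27 + 15) + 0) - 1*(-9)) = -6*((42 + 0) + 9) = -6*(42 + 9) = -6*51 = -306)
Y(E) + J*(-147) = 10*3 - 306*(-147) = 30 + 44982 = 45012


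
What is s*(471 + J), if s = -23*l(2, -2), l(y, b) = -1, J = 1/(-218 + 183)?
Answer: 379132/35 ≈ 10832.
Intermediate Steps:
J = -1/35 (J = 1/(-35) = -1/35 ≈ -0.028571)
s = 23 (s = -23*(-1) = 23)
s*(471 + J) = 23*(471 - 1/35) = 23*(16484/35) = 379132/35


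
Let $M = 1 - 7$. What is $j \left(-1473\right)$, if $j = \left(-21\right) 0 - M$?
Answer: $-8838$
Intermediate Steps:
$M = -6$
$j = 6$ ($j = \left(-21\right) 0 - -6 = 0 + 6 = 6$)
$j \left(-1473\right) = 6 \left(-1473\right) = -8838$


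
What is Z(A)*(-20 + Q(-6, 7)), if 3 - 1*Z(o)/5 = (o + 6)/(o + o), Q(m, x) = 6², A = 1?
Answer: -40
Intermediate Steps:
Q(m, x) = 36
Z(o) = 15 - 5*(6 + o)/(2*o) (Z(o) = 15 - 5*(o + 6)/(o + o) = 15 - 5*(6 + o)/(2*o))
Z(A)*(-20 + Q(-6, 7)) = (25/2 - 15/1)*(-20 + 36) = (25/2 - 15*1)*16 = (25/2 - 15)*16 = -5/2*16 = -40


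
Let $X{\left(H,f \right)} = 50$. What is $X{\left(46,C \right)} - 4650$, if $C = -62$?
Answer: $-4600$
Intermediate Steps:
$X{\left(46,C \right)} - 4650 = 50 - 4650 = -4600$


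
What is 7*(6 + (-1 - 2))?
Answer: 21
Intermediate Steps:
7*(6 + (-1 - 2)) = 7*(6 - 3) = 7*3 = 21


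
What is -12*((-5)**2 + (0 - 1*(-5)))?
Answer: -360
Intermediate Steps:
-12*((-5)**2 + (0 - 1*(-5))) = -12*(25 + (0 + 5)) = -12*(25 + 5) = -12*30 = -360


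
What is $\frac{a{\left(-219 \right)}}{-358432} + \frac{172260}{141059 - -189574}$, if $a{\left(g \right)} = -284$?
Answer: $\frac{1717705447}{3291929096} \approx 0.52179$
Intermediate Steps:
$\frac{a{\left(-219 \right)}}{-358432} + \frac{172260}{141059 - -189574} = - \frac{284}{-358432} + \frac{172260}{141059 - -189574} = \left(-284\right) \left(- \frac{1}{358432}\right) + \frac{172260}{141059 + 189574} = \frac{71}{89608} + \frac{172260}{330633} = \frac{71}{89608} + 172260 \cdot \frac{1}{330633} = \frac{71}{89608} + \frac{19140}{36737} = \frac{1717705447}{3291929096}$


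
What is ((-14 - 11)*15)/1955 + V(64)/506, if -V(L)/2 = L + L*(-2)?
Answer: 263/4301 ≈ 0.061149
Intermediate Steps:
V(L) = 2*L (V(L) = -2*(L + L*(-2)) = -2*(L - 2*L) = -(-2)*L = 2*L)
((-14 - 11)*15)/1955 + V(64)/506 = ((-14 - 11)*15)/1955 + (2*64)/506 = -25*15*(1/1955) + 128*(1/506) = -375*1/1955 + 64/253 = -75/391 + 64/253 = 263/4301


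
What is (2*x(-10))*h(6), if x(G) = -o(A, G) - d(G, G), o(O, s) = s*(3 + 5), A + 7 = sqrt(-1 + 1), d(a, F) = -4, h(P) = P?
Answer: 1008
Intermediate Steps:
A = -7 (A = -7 + sqrt(-1 + 1) = -7 + sqrt(0) = -7 + 0 = -7)
o(O, s) = 8*s (o(O, s) = s*8 = 8*s)
x(G) = 4 - 8*G (x(G) = -8*G - 1*(-4) = -8*G + 4 = 4 - 8*G)
(2*x(-10))*h(6) = (2*(4 - 8*(-10)))*6 = (2*(4 + 80))*6 = (2*84)*6 = 168*6 = 1008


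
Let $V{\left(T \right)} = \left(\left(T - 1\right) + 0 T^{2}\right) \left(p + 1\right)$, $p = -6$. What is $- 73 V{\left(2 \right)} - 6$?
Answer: $359$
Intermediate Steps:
$V{\left(T \right)} = 5 - 5 T$ ($V{\left(T \right)} = \left(\left(T - 1\right) + 0 T^{2}\right) \left(-6 + 1\right) = \left(\left(-1 + T\right) + 0\right) \left(-5\right) = \left(-1 + T\right) \left(-5\right) = 5 - 5 T$)
$- 73 V{\left(2 \right)} - 6 = - 73 \left(5 - 10\right) - 6 = \left(-73\right) \left(-5\right) - 6 = 365 - 6 = 359$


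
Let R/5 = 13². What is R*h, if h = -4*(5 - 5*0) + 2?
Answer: -15210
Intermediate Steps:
R = 845 (R = 5*13² = 5*169 = 845)
h = -18 (h = -4*(5 + 0) + 2 = -4*5 + 2 = -20 + 2 = -18)
R*h = 845*(-18) = -15210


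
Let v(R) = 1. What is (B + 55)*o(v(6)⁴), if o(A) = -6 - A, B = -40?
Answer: -105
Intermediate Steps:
(B + 55)*o(v(6)⁴) = (-40 + 55)*(-6 - 1*1⁴) = 15*(-6 - 1*1) = 15*(-6 - 1) = 15*(-7) = -105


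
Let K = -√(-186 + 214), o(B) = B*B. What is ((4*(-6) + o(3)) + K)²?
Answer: 253 + 60*√7 ≈ 411.75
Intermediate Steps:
o(B) = B²
K = -2*√7 (K = -√28 = -2*√7 ≈ -5.2915)
((4*(-6) + o(3)) + K)² = ((4*(-6) + 3²) - 2*√7)² = ((-24 + 9) - 2*√7)² = (-15 - 2*√7)²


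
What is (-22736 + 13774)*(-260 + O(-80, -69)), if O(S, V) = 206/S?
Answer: 47063943/20 ≈ 2.3532e+6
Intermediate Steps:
(-22736 + 13774)*(-260 + O(-80, -69)) = (-22736 + 13774)*(-260 + 206/(-80)) = -8962*(-260 + 206*(-1/80)) = -8962*(-260 - 103/40) = -8962*(-10503/40) = 47063943/20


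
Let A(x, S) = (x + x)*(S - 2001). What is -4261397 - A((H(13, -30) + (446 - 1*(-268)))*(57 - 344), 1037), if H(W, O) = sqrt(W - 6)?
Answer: -399343301 - 553336*sqrt(7) ≈ -4.0081e+8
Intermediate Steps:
H(W, O) = sqrt(-6 + W)
A(x, S) = 2*x*(-2001 + S) (A(x, S) = (2*x)*(-2001 + S) = 2*x*(-2001 + S))
-4261397 - A((H(13, -30) + (446 - 1*(-268)))*(57 - 344), 1037) = -4261397 - 2*(sqrt(-6 + 13) + (446 - 1*(-268)))*(57 - 344)*(-2001 + 1037) = -4261397 - 2*(sqrt(7) + (446 + 268))*(-287)*(-964) = -4261397 - 2*(sqrt(7) + 714)*(-287)*(-964) = -4261397 - 2*(714 + sqrt(7))*(-287)*(-964) = -4261397 - 2*(-204918 - 287*sqrt(7))*(-964) = -4261397 - (395081904 + 553336*sqrt(7)) = -4261397 + (-395081904 - 553336*sqrt(7)) = -399343301 - 553336*sqrt(7)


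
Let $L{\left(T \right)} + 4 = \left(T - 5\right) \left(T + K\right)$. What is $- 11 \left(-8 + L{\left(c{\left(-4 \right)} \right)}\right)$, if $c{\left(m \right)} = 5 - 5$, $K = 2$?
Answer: $242$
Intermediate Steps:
$c{\left(m \right)} = 0$ ($c{\left(m \right)} = 5 - 5 = 0$)
$L{\left(T \right)} = -4 + \left(-5 + T\right) \left(2 + T\right)$ ($L{\left(T \right)} = -4 + \left(T - 5\right) \left(T + 2\right) = -4 + \left(-5 + T\right) \left(2 + T\right)$)
$- 11 \left(-8 + L{\left(c{\left(-4 \right)} \right)}\right) = - 11 \left(-8 - \left(14 - 0^{2}\right)\right) = - 11 \left(-8 + \left(-14 + 0 + 0\right)\right) = - 11 \left(-8 - 14\right) = \left(-11\right) \left(-22\right) = 242$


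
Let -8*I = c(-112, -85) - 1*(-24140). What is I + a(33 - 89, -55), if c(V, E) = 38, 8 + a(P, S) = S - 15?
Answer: -12401/4 ≈ -3100.3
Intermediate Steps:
a(P, S) = -23 + S (a(P, S) = -8 + (S - 15) = -8 + (-15 + S) = -23 + S)
I = -12089/4 (I = -(38 - 1*(-24140))/8 = -(38 + 24140)/8 = -1/8*24178 = -12089/4 ≈ -3022.3)
I + a(33 - 89, -55) = -12089/4 + (-23 - 55) = -12089/4 - 78 = -12401/4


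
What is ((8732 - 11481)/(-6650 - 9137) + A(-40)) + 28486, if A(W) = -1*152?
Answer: 447311607/15787 ≈ 28334.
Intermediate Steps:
A(W) = -152
((8732 - 11481)/(-6650 - 9137) + A(-40)) + 28486 = ((8732 - 11481)/(-6650 - 9137) - 152) + 28486 = (-2749/(-15787) - 152) + 28486 = (-2749*(-1/15787) - 152) + 28486 = (2749/15787 - 152) + 28486 = -2396875/15787 + 28486 = 447311607/15787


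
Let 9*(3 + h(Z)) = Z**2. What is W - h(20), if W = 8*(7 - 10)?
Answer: -589/9 ≈ -65.444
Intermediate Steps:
h(Z) = -3 + Z**2/9
W = -24 (W = 8*(-3) = -24)
W - h(20) = -24 - (-3 + (1/9)*20**2) = -24 - (-3 + (1/9)*400) = -24 - (-3 + 400/9) = -24 - 1*373/9 = -24 - 373/9 = -589/9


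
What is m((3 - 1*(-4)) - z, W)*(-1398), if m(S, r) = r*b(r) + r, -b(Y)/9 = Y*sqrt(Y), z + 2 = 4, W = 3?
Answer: -4194 + 113238*sqrt(3) ≈ 1.9194e+5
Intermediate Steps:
z = 2 (z = -2 + 4 = 2)
b(Y) = -9*Y**(3/2) (b(Y) = -9*Y*sqrt(Y) = -9*Y**(3/2))
m(S, r) = r - 9*r**(5/2) (m(S, r) = r*(-9*r**(3/2)) + r = -9*r**(5/2) + r = r - 9*r**(5/2))
m((3 - 1*(-4)) - z, W)*(-1398) = (3 - 81*sqrt(3))*(-1398) = -4194 + 113238*sqrt(3)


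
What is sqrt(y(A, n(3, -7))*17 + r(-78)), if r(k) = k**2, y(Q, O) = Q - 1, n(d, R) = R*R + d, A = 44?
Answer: sqrt(6815) ≈ 82.553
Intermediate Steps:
n(d, R) = d + R**2 (n(d, R) = R**2 + d = d + R**2)
y(Q, O) = -1 + Q
sqrt(y(A, n(3, -7))*17 + r(-78)) = sqrt((-1 + 44)*17 + (-78)**2) = sqrt(43*17 + 6084) = sqrt(731 + 6084) = sqrt(6815)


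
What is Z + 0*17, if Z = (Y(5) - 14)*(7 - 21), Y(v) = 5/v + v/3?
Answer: 476/3 ≈ 158.67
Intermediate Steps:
Y(v) = 5/v + v/3 (Y(v) = 5/v + v*(1/3) = 5/v + v/3)
Z = 476/3 (Z = ((5/5 + (1/3)*5) - 14)*(7 - 21) = ((5*(1/5) + 5/3) - 14)*(-14) = ((1 + 5/3) - 14)*(-14) = (8/3 - 14)*(-14) = -34/3*(-14) = 476/3 ≈ 158.67)
Z + 0*17 = 476/3 + 0*17 = 476/3 + 0 = 476/3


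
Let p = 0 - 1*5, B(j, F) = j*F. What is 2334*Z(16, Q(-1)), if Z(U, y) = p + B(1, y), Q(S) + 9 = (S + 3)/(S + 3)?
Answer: -30342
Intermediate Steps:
B(j, F) = F*j
p = -5 (p = 0 - 5 = -5)
Q(S) = -8 (Q(S) = -9 + (S + 3)/(S + 3) = -9 + (3 + S)/(3 + S) = -9 + 1 = -8)
Z(U, y) = -5 + y (Z(U, y) = -5 + y*1 = -5 + y)
2334*Z(16, Q(-1)) = 2334*(-5 - 8) = 2334*(-13) = -30342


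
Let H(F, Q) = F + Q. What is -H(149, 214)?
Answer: -363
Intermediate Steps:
-H(149, 214) = -(149 + 214) = -1*363 = -363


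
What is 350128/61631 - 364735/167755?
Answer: 1035906853/295397383 ≈ 3.5068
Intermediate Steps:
350128/61631 - 364735/167755 = 350128*(1/61631) - 364735*1/167755 = 350128/61631 - 10421/4793 = 1035906853/295397383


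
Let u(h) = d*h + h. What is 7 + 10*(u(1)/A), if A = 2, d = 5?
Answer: 37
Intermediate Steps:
u(h) = 6*h (u(h) = 5*h + h = 6*h)
7 + 10*(u(1)/A) = 7 + 10*((6*1)/2) = 7 + 10*(6*(½)) = 7 + 10*3 = 7 + 30 = 37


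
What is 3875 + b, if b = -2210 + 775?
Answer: 2440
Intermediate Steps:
b = -1435
3875 + b = 3875 - 1435 = 2440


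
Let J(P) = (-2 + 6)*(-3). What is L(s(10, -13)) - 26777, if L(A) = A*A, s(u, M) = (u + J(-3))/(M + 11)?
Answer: -26776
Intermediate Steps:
J(P) = -12 (J(P) = 4*(-3) = -12)
s(u, M) = (-12 + u)/(11 + M) (s(u, M) = (u - 12)/(M + 11) = (-12 + u)/(11 + M))
L(A) = A**2
L(s(10, -13)) - 26777 = ((-12 + 10)/(11 - 13))**2 - 26777 = (-2/(-2))**2 - 26777 = (-1/2*(-2))**2 - 26777 = 1**2 - 26777 = 1 - 26777 = -26776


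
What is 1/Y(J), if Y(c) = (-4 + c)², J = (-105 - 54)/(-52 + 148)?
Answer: 1024/32761 ≈ 0.031257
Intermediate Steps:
J = -53/32 (J = -159/96 = -159*1/96 = -53/32 ≈ -1.6563)
1/Y(J) = 1/((-4 - 53/32)²) = 1/((-181/32)²) = 1/(32761/1024) = 1024/32761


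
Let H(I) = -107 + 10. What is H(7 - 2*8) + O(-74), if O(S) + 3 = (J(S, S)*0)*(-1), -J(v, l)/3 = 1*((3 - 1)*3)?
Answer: -100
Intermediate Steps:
H(I) = -97
J(v, l) = -18 (J(v, l) = -3*(3 - 1)*3 = -3*2*3 = -3*6 = -18)
O(S) = -3 (O(S) = -3 - 18*0*(-1) = -3 + 0*(-1) = -3 + 0 = -3)
H(7 - 2*8) + O(-74) = -97 - 3 = -100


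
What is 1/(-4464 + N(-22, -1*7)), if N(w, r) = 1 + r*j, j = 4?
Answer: -1/4491 ≈ -0.00022267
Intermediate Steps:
N(w, r) = 1 + 4*r (N(w, r) = 1 + r*4 = 1 + 4*r)
1/(-4464 + N(-22, -1*7)) = 1/(-4464 + (1 + 4*(-1*7))) = 1/(-4464 + (1 + 4*(-7))) = 1/(-4464 + (1 - 28)) = 1/(-4464 - 27) = 1/(-4491) = -1/4491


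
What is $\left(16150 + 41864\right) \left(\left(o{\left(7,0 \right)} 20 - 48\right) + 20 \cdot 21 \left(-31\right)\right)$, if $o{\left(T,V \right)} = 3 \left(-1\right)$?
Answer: $-761607792$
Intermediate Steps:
$o{\left(T,V \right)} = -3$
$\left(16150 + 41864\right) \left(\left(o{\left(7,0 \right)} 20 - 48\right) + 20 \cdot 21 \left(-31\right)\right) = \left(16150 + 41864\right) \left(\left(\left(-3\right) 20 - 48\right) + 20 \cdot 21 \left(-31\right)\right) = 58014 \left(\left(-60 - 48\right) + 420 \left(-31\right)\right) = 58014 \left(-108 - 13020\right) = 58014 \left(-13128\right) = -761607792$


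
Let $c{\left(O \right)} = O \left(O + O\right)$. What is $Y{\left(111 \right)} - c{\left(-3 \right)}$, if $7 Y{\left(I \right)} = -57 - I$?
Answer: $-42$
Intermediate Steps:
$c{\left(O \right)} = 2 O^{2}$ ($c{\left(O \right)} = O 2 O = 2 O^{2}$)
$Y{\left(I \right)} = - \frac{57}{7} - \frac{I}{7}$ ($Y{\left(I \right)} = \frac{-57 - I}{7} = - \frac{57}{7} - \frac{I}{7}$)
$Y{\left(111 \right)} - c{\left(-3 \right)} = \left(- \frac{57}{7} - \frac{111}{7}\right) - 2 \left(-3\right)^{2} = \left(- \frac{57}{7} - \frac{111}{7}\right) - 2 \cdot 9 = -24 - 18 = -42$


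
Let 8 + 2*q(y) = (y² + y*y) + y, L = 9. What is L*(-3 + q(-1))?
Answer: -117/2 ≈ -58.500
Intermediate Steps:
q(y) = -4 + y² + y/2 (q(y) = -4 + ((y² + y*y) + y)/2 = -4 + ((y² + y²) + y)/2 = -4 + (2*y² + y)/2 = -4 + (y + 2*y²)/2 = -4 + (y² + y/2) = -4 + y² + y/2)
L*(-3 + q(-1)) = 9*(-3 + (-4 + (-1)² + (½)*(-1))) = 9*(-3 + (-4 + 1 - ½)) = 9*(-3 - 7/2) = 9*(-13/2) = -117/2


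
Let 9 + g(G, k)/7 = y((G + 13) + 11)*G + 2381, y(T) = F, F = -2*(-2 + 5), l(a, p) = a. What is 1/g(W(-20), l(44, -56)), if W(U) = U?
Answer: 1/17444 ≈ 5.7326e-5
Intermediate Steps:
F = -6 (F = -2*3 = -6)
y(T) = -6
g(G, k) = 16604 - 42*G (g(G, k) = -63 + 7*(-6*G + 2381) = -63 + 7*(2381 - 6*G) = -63 + (16667 - 42*G) = 16604 - 42*G)
1/g(W(-20), l(44, -56)) = 1/(16604 - 42*(-20)) = 1/(16604 + 840) = 1/17444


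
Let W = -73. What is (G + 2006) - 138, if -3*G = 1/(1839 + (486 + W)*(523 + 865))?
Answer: 3222765131/1725249 ≈ 1868.0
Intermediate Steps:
G = -1/1725249 (G = -1/(3*(1839 + (486 - 73)*(523 + 865))) = -1/(3*(1839 + 413*1388)) = -1/(3*(1839 + 573244)) = -⅓/575083 = -⅓*1/575083 = -1/1725249 ≈ -5.7963e-7)
(G + 2006) - 138 = (-1/1725249 + 2006) - 138 = 3460849493/1725249 - 138 = 3222765131/1725249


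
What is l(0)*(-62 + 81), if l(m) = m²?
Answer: 0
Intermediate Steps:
l(0)*(-62 + 81) = 0²*(-62 + 81) = 0*19 = 0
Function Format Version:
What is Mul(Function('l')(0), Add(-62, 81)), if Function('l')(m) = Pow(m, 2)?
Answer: 0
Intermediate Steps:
Mul(Function('l')(0), Add(-62, 81)) = Mul(Pow(0, 2), Add(-62, 81)) = Mul(0, 19) = 0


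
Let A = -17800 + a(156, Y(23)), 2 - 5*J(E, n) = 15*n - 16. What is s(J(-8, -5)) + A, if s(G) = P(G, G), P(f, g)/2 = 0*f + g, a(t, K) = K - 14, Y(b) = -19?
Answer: -88979/5 ≈ -17796.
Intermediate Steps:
a(t, K) = -14 + K
J(E, n) = 18/5 - 3*n (J(E, n) = ⅖ - (15*n - 16)/5 = ⅖ - (-16 + 15*n)/5 = ⅖ + (16/5 - 3*n) = 18/5 - 3*n)
P(f, g) = 2*g (P(f, g) = 2*(0*f + g) = 2*(0 + g) = 2*g)
A = -17833 (A = -17800 + (-14 - 19) = -17800 - 33 = -17833)
s(G) = 2*G
s(J(-8, -5)) + A = 2*(18/5 - 3*(-5)) - 17833 = 2*(18/5 + 15) - 17833 = 2*(93/5) - 17833 = 186/5 - 17833 = -88979/5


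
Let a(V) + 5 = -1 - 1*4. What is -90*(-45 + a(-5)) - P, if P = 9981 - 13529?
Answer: 8498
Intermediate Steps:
a(V) = -10 (a(V) = -5 + (-1 - 1*4) = -5 + (-1 - 4) = -5 - 5 = -10)
P = -3548
-90*(-45 + a(-5)) - P = -90*(-45 - 10) - 1*(-3548) = -90*(-55) + 3548 = 4950 + 3548 = 8498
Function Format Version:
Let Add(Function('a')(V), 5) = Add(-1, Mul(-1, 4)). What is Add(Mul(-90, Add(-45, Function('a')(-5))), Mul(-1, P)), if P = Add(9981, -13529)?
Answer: 8498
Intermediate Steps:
Function('a')(V) = -10 (Function('a')(V) = Add(-5, Add(-1, Mul(-1, 4))) = Add(-5, Add(-1, -4)) = Add(-5, -5) = -10)
P = -3548
Add(Mul(-90, Add(-45, Function('a')(-5))), Mul(-1, P)) = Add(Mul(-90, Add(-45, -10)), Mul(-1, -3548)) = Add(Mul(-90, -55), 3548) = Add(4950, 3548) = 8498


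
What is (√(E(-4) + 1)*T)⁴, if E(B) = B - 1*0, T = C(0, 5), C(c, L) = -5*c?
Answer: 0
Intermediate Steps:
T = 0 (T = -5*0 = 0)
E(B) = B (E(B) = B + 0 = B)
(√(E(-4) + 1)*T)⁴ = (√(-4 + 1)*0)⁴ = (√(-3)*0)⁴ = ((I*√3)*0)⁴ = 0⁴ = 0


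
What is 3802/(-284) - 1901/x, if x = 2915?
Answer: -5811357/413930 ≈ -14.039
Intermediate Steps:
3802/(-284) - 1901/x = 3802/(-284) - 1901/2915 = 3802*(-1/284) - 1901*1/2915 = -1901/142 - 1901/2915 = -5811357/413930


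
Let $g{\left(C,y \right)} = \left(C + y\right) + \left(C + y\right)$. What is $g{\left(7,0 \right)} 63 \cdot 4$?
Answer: $3528$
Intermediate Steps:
$g{\left(C,y \right)} = 2 C + 2 y$
$g{\left(7,0 \right)} 63 \cdot 4 = \left(2 \cdot 7 + 2 \cdot 0\right) 63 \cdot 4 = \left(14 + 0\right) 63 \cdot 4 = 14 \cdot 63 \cdot 4 = 882 \cdot 4 = 3528$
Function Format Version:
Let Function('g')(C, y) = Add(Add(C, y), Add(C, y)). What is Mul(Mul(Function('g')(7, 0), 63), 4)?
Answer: 3528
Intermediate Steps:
Function('g')(C, y) = Add(Mul(2, C), Mul(2, y))
Mul(Mul(Function('g')(7, 0), 63), 4) = Mul(Mul(Add(Mul(2, 7), Mul(2, 0)), 63), 4) = Mul(Mul(Add(14, 0), 63), 4) = Mul(Mul(14, 63), 4) = Mul(882, 4) = 3528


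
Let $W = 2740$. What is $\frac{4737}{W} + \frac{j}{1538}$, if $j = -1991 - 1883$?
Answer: $- \frac{1664627}{2107060} \approx -0.79002$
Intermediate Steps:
$j = -3874$ ($j = -1991 - 1883 = -3874$)
$\frac{4737}{W} + \frac{j}{1538} = \frac{4737}{2740} - \frac{3874}{1538} = 4737 \cdot \frac{1}{2740} - \frac{1937}{769} = \frac{4737}{2740} - \frac{1937}{769} = - \frac{1664627}{2107060}$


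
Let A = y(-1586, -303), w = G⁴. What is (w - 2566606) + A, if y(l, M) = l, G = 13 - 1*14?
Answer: -2568191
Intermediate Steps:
G = -1 (G = 13 - 14 = -1)
w = 1 (w = (-1)⁴ = 1)
A = -1586
(w - 2566606) + A = (1 - 2566606) - 1586 = -2566605 - 1586 = -2568191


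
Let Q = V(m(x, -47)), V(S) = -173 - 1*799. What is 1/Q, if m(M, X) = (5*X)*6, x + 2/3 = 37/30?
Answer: -1/972 ≈ -0.0010288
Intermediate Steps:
x = 17/30 (x = -⅔ + 37/30 = 17/30 ≈ 0.56667)
m(M, X) = 30*X
V(S) = -972 (V(S) = -173 - 799 = -972)
Q = -972
1/Q = 1/(-972) = -1/972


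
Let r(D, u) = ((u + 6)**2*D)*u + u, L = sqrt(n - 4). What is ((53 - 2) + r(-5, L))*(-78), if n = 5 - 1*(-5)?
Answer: 24102 + 16302*sqrt(6) ≈ 64034.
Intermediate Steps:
n = 10 (n = 5 + 5 = 10)
L = sqrt(6) (L = sqrt(10 - 4) = sqrt(6) ≈ 2.4495)
r(D, u) = u + D*u*(6 + u)**2 (r(D, u) = ((6 + u)**2*D)*u + u = (D*(6 + u)**2)*u + u = D*u*(6 + u)**2 + u = u + D*u*(6 + u)**2)
((53 - 2) + r(-5, L))*(-78) = ((53 - 2) + sqrt(6)*(1 - 5*(6 + sqrt(6))**2))*(-78) = (51 + sqrt(6)*(1 - 5*(6 + sqrt(6))**2))*(-78) = -3978 - 78*sqrt(6)*(1 - 5*(6 + sqrt(6))**2)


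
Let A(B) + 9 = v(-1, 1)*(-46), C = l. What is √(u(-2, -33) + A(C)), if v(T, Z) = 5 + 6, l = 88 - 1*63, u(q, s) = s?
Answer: 2*I*√137 ≈ 23.409*I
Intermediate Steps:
l = 25 (l = 88 - 63 = 25)
v(T, Z) = 11
C = 25
A(B) = -515 (A(B) = -9 + 11*(-46) = -9 - 506 = -515)
√(u(-2, -33) + A(C)) = √(-33 - 515) = √(-548) = 2*I*√137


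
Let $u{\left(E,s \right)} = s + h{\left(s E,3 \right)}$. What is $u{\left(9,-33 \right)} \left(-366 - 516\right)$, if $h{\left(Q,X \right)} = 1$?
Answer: $28224$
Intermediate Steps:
$u{\left(E,s \right)} = 1 + s$ ($u{\left(E,s \right)} = s + 1 = 1 + s$)
$u{\left(9,-33 \right)} \left(-366 - 516\right) = \left(1 - 33\right) \left(-366 - 516\right) = \left(-32\right) \left(-882\right) = 28224$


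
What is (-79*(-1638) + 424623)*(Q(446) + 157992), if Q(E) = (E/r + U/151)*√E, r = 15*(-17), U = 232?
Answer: 87531517800 - 302349910*√446/2567 ≈ 8.7529e+10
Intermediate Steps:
r = -255
Q(E) = √E*(232/151 - E/255) (Q(E) = (E/(-255) + 232/151)*√E = (E*(-1/255) + 232*(1/151))*√E = (-E/255 + 232/151)*√E = (232/151 - E/255)*√E = √E*(232/151 - E/255))
(-79*(-1638) + 424623)*(Q(446) + 157992) = (-79*(-1638) + 424623)*(√446*(59160 - 151*446)/38505 + 157992) = (129402 + 424623)*(√446*(59160 - 67346)/38505 + 157992) = 554025*((1/38505)*√446*(-8186) + 157992) = 554025*(-8186*√446/38505 + 157992) = 554025*(157992 - 8186*√446/38505) = 87531517800 - 302349910*√446/2567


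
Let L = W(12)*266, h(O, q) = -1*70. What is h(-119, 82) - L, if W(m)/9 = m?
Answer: -28798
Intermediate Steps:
W(m) = 9*m
h(O, q) = -70
L = 28728 (L = (9*12)*266 = 108*266 = 28728)
h(-119, 82) - L = -70 - 1*28728 = -70 - 28728 = -28798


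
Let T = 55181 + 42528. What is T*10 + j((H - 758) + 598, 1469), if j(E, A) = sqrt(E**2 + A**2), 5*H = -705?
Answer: 977090 + sqrt(2248562) ≈ 9.7859e+5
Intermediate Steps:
H = -141 (H = (1/5)*(-705) = -141)
T = 97709
j(E, A) = sqrt(A**2 + E**2)
T*10 + j((H - 758) + 598, 1469) = 97709*10 + sqrt(1469**2 + ((-141 - 758) + 598)**2) = 977090 + sqrt(2157961 + (-899 + 598)**2) = 977090 + sqrt(2157961 + (-301)**2) = 977090 + sqrt(2157961 + 90601) = 977090 + sqrt(2248562)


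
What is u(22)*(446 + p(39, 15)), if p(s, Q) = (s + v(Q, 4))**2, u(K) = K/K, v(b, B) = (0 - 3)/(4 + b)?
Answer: 705650/361 ≈ 1954.7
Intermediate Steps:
v(b, B) = -3/(4 + b)
u(K) = 1
p(s, Q) = (s - 3/(4 + Q))**2
u(22)*(446 + p(39, 15)) = 1*(446 + (39 - 3/(4 + 15))**2) = 1*(446 + (39 - 3/19)**2) = 1*(446 + (738/19)**2) = 1*(446 + 544644/361) = 1*(705650/361) = 705650/361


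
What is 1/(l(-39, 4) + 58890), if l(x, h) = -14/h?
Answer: 2/117773 ≈ 1.6982e-5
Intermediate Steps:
1/(l(-39, 4) + 58890) = 1/(-14/4 + 58890) = 1/(-14*¼ + 58890) = 1/(-7/2 + 58890) = 1/(117773/2) = 2/117773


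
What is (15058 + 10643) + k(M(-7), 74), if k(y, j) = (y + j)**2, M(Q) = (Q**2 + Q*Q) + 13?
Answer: 59926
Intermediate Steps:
M(Q) = 13 + 2*Q**2 (M(Q) = (Q**2 + Q**2) + 13 = 2*Q**2 + 13 = 13 + 2*Q**2)
k(y, j) = (j + y)**2
(15058 + 10643) + k(M(-7), 74) = (15058 + 10643) + (74 + (13 + 2*(-7)**2))**2 = 25701 + (74 + (13 + 2*49))**2 = 25701 + (74 + (13 + 98))**2 = 25701 + (74 + 111)**2 = 25701 + 185**2 = 25701 + 34225 = 59926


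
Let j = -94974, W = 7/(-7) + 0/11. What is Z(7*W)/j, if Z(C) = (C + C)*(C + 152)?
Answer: 1015/47487 ≈ 0.021374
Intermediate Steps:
W = -1 (W = 7*(-1/7) + 0*(1/11) = -1 + 0 = -1)
Z(C) = 2*C*(152 + C) (Z(C) = (2*C)*(152 + C) = 2*C*(152 + C))
Z(7*W)/j = (2*(7*(-1))*(152 + 7*(-1)))/(-94974) = (2*(-7)*(152 - 7))*(-1/94974) = (2*(-7)*145)*(-1/94974) = -2030*(-1/94974) = 1015/47487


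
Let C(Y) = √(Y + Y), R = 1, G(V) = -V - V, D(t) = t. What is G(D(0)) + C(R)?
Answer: √2 ≈ 1.4142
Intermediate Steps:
G(V) = -2*V
C(Y) = √2*√Y (C(Y) = √(2*Y) = √2*√Y)
G(D(0)) + C(R) = -2*0 + √2*√1 = 0 + √2*1 = 0 + √2 = √2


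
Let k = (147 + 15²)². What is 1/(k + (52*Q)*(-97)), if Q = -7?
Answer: 1/173692 ≈ 5.7573e-6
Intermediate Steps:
k = 138384 (k = (147 + 225)² = 372² = 138384)
1/(k + (52*Q)*(-97)) = 1/(138384 + (52*(-7))*(-97)) = 1/(138384 - 364*(-97)) = 1/(138384 + 35308) = 1/173692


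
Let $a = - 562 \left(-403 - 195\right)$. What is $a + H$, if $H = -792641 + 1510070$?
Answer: $1053505$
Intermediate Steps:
$a = 336076$ ($a = \left(-562\right) \left(-598\right) = 336076$)
$H = 717429$
$a + H = 336076 + 717429 = 1053505$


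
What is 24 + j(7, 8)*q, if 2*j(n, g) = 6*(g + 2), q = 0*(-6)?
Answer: 24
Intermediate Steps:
q = 0
j(n, g) = 6 + 3*g (j(n, g) = (6*(g + 2))/2 = (6*(2 + g))/2 = (12 + 6*g)/2 = 6 + 3*g)
24 + j(7, 8)*q = 24 + (6 + 3*8)*0 = 24 + (6 + 24)*0 = 24 + 30*0 = 24 + 0 = 24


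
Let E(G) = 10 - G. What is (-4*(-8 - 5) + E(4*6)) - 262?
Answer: -224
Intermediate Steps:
(-4*(-8 - 5) + E(4*6)) - 262 = (-4*(-8 - 5) + (10 - 4*6)) - 262 = (-4*(-13) + (10 - 1*24)) - 262 = (52 + (10 - 24)) - 262 = (52 - 14) - 262 = 38 - 262 = -224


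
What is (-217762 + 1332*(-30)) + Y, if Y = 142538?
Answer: -115184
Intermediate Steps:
(-217762 + 1332*(-30)) + Y = (-217762 + 1332*(-30)) + 142538 = (-217762 - 39960) + 142538 = -257722 + 142538 = -115184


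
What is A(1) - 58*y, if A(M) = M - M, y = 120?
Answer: -6960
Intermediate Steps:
A(M) = 0
A(1) - 58*y = 0 - 58*120 = 0 - 6960 = -6960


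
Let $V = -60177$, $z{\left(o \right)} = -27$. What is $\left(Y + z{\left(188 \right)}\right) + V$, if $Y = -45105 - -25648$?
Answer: $-79661$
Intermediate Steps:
$Y = -19457$ ($Y = -45105 + 25648 = -19457$)
$\left(Y + z{\left(188 \right)}\right) + V = \left(-19457 - 27\right) - 60177 = -19484 - 60177 = -79661$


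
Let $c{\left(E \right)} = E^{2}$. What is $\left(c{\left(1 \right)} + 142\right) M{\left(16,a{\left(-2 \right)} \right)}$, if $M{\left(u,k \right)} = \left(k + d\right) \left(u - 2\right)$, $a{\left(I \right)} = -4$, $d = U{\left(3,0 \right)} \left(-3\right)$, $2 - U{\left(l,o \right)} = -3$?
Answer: $-38038$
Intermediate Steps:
$U{\left(l,o \right)} = 5$ ($U{\left(l,o \right)} = 2 - -3 = 2 + 3 = 5$)
$d = -15$ ($d = 5 \left(-3\right) = -15$)
$M{\left(u,k \right)} = \left(-15 + k\right) \left(-2 + u\right)$ ($M{\left(u,k \right)} = \left(k - 15\right) \left(u - 2\right) = \left(-15 + k\right) \left(-2 + u\right)$)
$\left(c{\left(1 \right)} + 142\right) M{\left(16,a{\left(-2 \right)} \right)} = \left(1^{2} + 142\right) \left(30 - 240 - -8 - 64\right) = \left(1 + 142\right) \left(30 - 240 + 8 - 64\right) = 143 \left(-266\right) = -38038$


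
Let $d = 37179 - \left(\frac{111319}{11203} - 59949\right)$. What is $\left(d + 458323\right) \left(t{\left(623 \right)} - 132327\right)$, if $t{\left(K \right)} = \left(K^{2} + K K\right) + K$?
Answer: $\frac{4010805738549636}{11203} \approx 3.5801 \cdot 10^{11}$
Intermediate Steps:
$t{\left(K \right)} = K + 2 K^{2}$ ($t{\left(K \right)} = \left(K^{2} + K^{2}\right) + K = 2 K^{2} + K = K + 2 K^{2}$)
$d = \frac{1088013665}{11203}$ ($d = 37179 - \left(111319 \cdot \frac{1}{11203} - 59949\right) = 37179 - \left(\frac{111319}{11203} - 59949\right) = 37179 - - \frac{671497328}{11203} = 37179 + \frac{671497328}{11203} = \frac{1088013665}{11203} \approx 97118.0$)
$\left(d + 458323\right) \left(t{\left(623 \right)} - 132327\right) = \left(\frac{1088013665}{11203} + 458323\right) \left(623 \left(1 + 2 \cdot 623\right) - 132327\right) = \frac{6222606234 \left(623 \left(1 + 1246\right) - 132327\right)}{11203} = \frac{6222606234 \left(623 \cdot 1247 - 132327\right)}{11203} = \frac{6222606234 \left(776881 - 132327\right)}{11203} = \frac{6222606234}{11203} \cdot 644554 = \frac{4010805738549636}{11203}$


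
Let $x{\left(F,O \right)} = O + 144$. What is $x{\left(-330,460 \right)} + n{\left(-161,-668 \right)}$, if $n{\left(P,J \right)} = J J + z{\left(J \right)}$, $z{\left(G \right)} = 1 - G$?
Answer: $447497$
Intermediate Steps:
$x{\left(F,O \right)} = 144 + O$
$n{\left(P,J \right)} = 1 + J^{2} - J$ ($n{\left(P,J \right)} = J J - \left(-1 + J\right) = J^{2} - \left(-1 + J\right) = 1 + J^{2} - J$)
$x{\left(-330,460 \right)} + n{\left(-161,-668 \right)} = \left(144 + 460\right) + \left(1 + \left(-668\right)^{2} - -668\right) = 604 + \left(1 + 446224 + 668\right) = 604 + 446893 = 447497$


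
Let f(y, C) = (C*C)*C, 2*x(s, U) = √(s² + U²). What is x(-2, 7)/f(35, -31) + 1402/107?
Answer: 1402/107 - √53/59582 ≈ 13.103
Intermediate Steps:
x(s, U) = √(U² + s²)/2 (x(s, U) = √(s² + U²)/2 = √(U² + s²)/2)
f(y, C) = C³ (f(y, C) = C²*C = C³)
x(-2, 7)/f(35, -31) + 1402/107 = (√(7² + (-2)²)/2)/((-31)³) + 1402/107 = (√(49 + 4)/2)/(-29791) + 1402*(1/107) = (√53/2)*(-1/29791) + 1402/107 = -√53/59582 + 1402/107 = 1402/107 - √53/59582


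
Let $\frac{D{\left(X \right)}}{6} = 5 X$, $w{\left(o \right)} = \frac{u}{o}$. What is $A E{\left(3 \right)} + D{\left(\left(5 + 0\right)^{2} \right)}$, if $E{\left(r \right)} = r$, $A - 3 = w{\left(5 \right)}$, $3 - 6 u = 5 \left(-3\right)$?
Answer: $\frac{3804}{5} \approx 760.8$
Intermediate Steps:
$u = 3$ ($u = \frac{1}{2} - \frac{5 \left(-3\right)}{6} = \frac{1}{2} - - \frac{5}{2} = \frac{1}{2} + \frac{5}{2} = 3$)
$w{\left(o \right)} = \frac{3}{o}$
$A = \frac{18}{5}$ ($A = 3 + \frac{3}{5} = \frac{18}{5} \approx 3.6$)
$D{\left(X \right)} = 30 X$ ($D{\left(X \right)} = 6 \cdot 5 X = 30 X$)
$A E{\left(3 \right)} + D{\left(\left(5 + 0\right)^{2} \right)} = \frac{18}{5} \cdot 3 + 30 \left(5 + 0\right)^{2} = \frac{54}{5} + 30 \cdot 5^{2} = \frac{54}{5} + 30 \cdot 25 = \frac{54}{5} + 750 = \frac{3804}{5}$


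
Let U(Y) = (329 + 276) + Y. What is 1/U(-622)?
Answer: -1/17 ≈ -0.058824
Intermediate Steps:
U(Y) = 605 + Y
1/U(-622) = 1/(605 - 622) = 1/(-17) = -1/17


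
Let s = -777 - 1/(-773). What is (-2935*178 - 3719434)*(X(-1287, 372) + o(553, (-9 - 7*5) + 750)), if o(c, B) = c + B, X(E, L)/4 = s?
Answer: 6062781684872/773 ≈ 7.8432e+9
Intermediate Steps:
s = -600620/773 (s = -777 - 1*(-1/773) = -777 + 1/773 = -600620/773 ≈ -777.00)
X(E, L) = -2402480/773 (X(E, L) = 4*(-600620/773) = -2402480/773)
o(c, B) = B + c
(-2935*178 - 3719434)*(X(-1287, 372) + o(553, (-9 - 7*5) + 750)) = (-2935*178 - 3719434)*(-2402480/773 + (((-9 - 7*5) + 750) + 553)) = (-522430 - 3719434)*(-2402480/773 + (((-9 - 35) + 750) + 553)) = -4241864*(-2402480/773 + ((-44 + 750) + 553)) = -4241864*(-2402480/773 + (706 + 553)) = -4241864*(-2402480/773 + 1259) = -4241864*(-1429273/773) = 6062781684872/773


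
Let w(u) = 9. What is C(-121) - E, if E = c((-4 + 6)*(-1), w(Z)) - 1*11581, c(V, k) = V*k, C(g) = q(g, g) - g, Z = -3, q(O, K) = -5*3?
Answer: 11705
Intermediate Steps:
q(O, K) = -15
C(g) = -15 - g
E = -11599 (E = ((-4 + 6)*(-1))*9 - 1*11581 = (2*(-1))*9 - 11581 = -2*9 - 11581 = -18 - 11581 = -11599)
C(-121) - E = (-15 - 1*(-121)) - 1*(-11599) = (-15 + 121) + 11599 = 106 + 11599 = 11705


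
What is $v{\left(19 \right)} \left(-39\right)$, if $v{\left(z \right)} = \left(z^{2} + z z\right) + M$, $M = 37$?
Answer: $-29601$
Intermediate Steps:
$v{\left(z \right)} = 37 + 2 z^{2}$ ($v{\left(z \right)} = \left(z^{2} + z z\right) + 37 = \left(z^{2} + z^{2}\right) + 37 = 2 z^{2} + 37 = 37 + 2 z^{2}$)
$v{\left(19 \right)} \left(-39\right) = \left(37 + 2 \cdot 19^{2}\right) \left(-39\right) = \left(37 + 2 \cdot 361\right) \left(-39\right) = \left(37 + 722\right) \left(-39\right) = 759 \left(-39\right) = -29601$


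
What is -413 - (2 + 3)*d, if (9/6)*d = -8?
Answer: -1159/3 ≈ -386.33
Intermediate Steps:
d = -16/3 (d = (⅔)*(-8) = -16/3 ≈ -5.3333)
-413 - (2 + 3)*d = -413 - (2 + 3)*(-16)/3 = -413 - 5*(-16)/3 = -413 - 1*(-80/3) = -413 + 80/3 = -1159/3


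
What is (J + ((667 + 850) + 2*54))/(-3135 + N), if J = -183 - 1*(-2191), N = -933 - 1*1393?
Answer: -3633/5461 ≈ -0.66526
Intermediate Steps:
N = -2326 (N = -933 - 1393 = -2326)
J = 2008 (J = -183 + 2191 = 2008)
(J + ((667 + 850) + 2*54))/(-3135 + N) = (2008 + ((667 + 850) + 2*54))/(-3135 - 2326) = (2008 + (1517 + 108))/(-5461) = (2008 + 1625)*(-1/5461) = 3633*(-1/5461) = -3633/5461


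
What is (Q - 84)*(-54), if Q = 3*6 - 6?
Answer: 3888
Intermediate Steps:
Q = 12 (Q = 18 - 6 = 12)
(Q - 84)*(-54) = (12 - 84)*(-54) = -72*(-54) = 3888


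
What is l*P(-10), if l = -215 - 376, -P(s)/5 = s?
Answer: -29550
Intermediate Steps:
P(s) = -5*s
l = -591
l*P(-10) = -(-2955)*(-10) = -591*50 = -29550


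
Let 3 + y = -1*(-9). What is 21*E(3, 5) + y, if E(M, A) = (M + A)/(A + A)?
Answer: 114/5 ≈ 22.800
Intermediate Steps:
y = 6 (y = -3 - 1*(-9) = -3 + 9 = 6)
E(M, A) = (A + M)/(2*A) (E(M, A) = (A + M)/((2*A)) = (A + M)*(1/(2*A)) = (A + M)/(2*A))
21*E(3, 5) + y = 21*((½)*(5 + 3)/5) + 6 = 21*((½)*(⅕)*8) + 6 = 21*(⅘) + 6 = 84/5 + 6 = 114/5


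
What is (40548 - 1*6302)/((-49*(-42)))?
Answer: 17123/1029 ≈ 16.640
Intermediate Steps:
(40548 - 1*6302)/((-49*(-42))) = (40548 - 6302)/2058 = 34246*(1/2058) = 17123/1029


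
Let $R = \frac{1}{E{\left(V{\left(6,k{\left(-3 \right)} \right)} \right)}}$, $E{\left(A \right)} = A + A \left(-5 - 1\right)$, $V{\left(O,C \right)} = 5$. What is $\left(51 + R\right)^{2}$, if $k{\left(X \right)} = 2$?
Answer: $\frac{1623076}{625} \approx 2596.9$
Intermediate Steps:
$E{\left(A \right)} = - 5 A$ ($E{\left(A \right)} = A + A \left(-6\right) = A - 6 A = - 5 A$)
$R = - \frac{1}{25}$ ($R = \frac{1}{\left(-5\right) 5} = \frac{1}{-25} = - \frac{1}{25} \approx -0.04$)
$\left(51 + R\right)^{2} = \left(51 - \frac{1}{25}\right)^{2} = \left(\frac{1274}{25}\right)^{2} = \frac{1623076}{625}$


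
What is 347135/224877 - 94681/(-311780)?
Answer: 129521329537/70112151060 ≈ 1.8473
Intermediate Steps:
347135/224877 - 94681/(-311780) = 347135*(1/224877) - 94681*(-1/311780) = 347135/224877 + 94681/311780 = 129521329537/70112151060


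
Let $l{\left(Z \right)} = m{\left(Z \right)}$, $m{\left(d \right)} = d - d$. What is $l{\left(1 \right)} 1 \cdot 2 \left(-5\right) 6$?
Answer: $0$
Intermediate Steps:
$m{\left(d \right)} = 0$
$l{\left(Z \right)} = 0$
$l{\left(1 \right)} 1 \cdot 2 \left(-5\right) 6 = 0 \cdot 1 \cdot 2 \left(-5\right) 6 = 0 \left(\left(-10\right) 6\right) = 0 \left(-60\right) = 0$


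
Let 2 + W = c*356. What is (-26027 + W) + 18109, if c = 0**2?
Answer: -7920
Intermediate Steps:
c = 0
W = -2 (W = -2 + 0*356 = -2 + 0 = -2)
(-26027 + W) + 18109 = (-26027 - 2) + 18109 = -26029 + 18109 = -7920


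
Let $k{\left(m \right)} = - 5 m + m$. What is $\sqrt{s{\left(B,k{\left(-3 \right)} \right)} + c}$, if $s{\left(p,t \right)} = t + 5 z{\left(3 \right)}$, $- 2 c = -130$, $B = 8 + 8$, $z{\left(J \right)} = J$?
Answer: $2 \sqrt{23} \approx 9.5917$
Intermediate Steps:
$B = 16$
$k{\left(m \right)} = - 4 m$
$c = 65$ ($c = \left(- \frac{1}{2}\right) \left(-130\right) = 65$)
$s{\left(p,t \right)} = 15 + t$ ($s{\left(p,t \right)} = t + 5 \cdot 3 = t + 15 = 15 + t$)
$\sqrt{s{\left(B,k{\left(-3 \right)} \right)} + c} = \sqrt{\left(15 - -12\right) + 65} = \sqrt{\left(15 + 12\right) + 65} = \sqrt{27 + 65} = \sqrt{92} = 2 \sqrt{23}$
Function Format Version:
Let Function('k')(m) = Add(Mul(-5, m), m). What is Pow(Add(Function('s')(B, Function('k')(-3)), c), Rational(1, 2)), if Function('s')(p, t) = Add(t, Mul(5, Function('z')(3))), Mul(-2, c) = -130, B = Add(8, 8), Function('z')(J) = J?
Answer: Mul(2, Pow(23, Rational(1, 2))) ≈ 9.5917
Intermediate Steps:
B = 16
Function('k')(m) = Mul(-4, m)
c = 65 (c = Mul(Rational(-1, 2), -130) = 65)
Function('s')(p, t) = Add(15, t) (Function('s')(p, t) = Add(t, Mul(5, 3)) = Add(t, 15) = Add(15, t))
Pow(Add(Function('s')(B, Function('k')(-3)), c), Rational(1, 2)) = Pow(Add(Add(15, Mul(-4, -3)), 65), Rational(1, 2)) = Pow(Add(Add(15, 12), 65), Rational(1, 2)) = Pow(Add(27, 65), Rational(1, 2)) = Pow(92, Rational(1, 2)) = Mul(2, Pow(23, Rational(1, 2)))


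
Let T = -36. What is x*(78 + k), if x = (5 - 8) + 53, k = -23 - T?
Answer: 4550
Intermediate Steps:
k = 13 (k = -23 - 1*(-36) = -23 + 36 = 13)
x = 50 (x = -3 + 53 = 50)
x*(78 + k) = 50*(78 + 13) = 50*91 = 4550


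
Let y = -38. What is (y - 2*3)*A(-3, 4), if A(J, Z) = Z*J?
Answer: 528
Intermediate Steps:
A(J, Z) = J*Z
(y - 2*3)*A(-3, 4) = (-38 - 2*3)*(-3*4) = (-38 - 6)*(-12) = -44*(-12) = 528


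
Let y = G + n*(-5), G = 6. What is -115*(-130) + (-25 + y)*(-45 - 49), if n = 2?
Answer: 17676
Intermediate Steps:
y = -4 (y = 6 + 2*(-5) = 6 - 10 = -4)
-115*(-130) + (-25 + y)*(-45 - 49) = -115*(-130) + (-25 - 4)*(-45 - 49) = 14950 - 29*(-94) = 14950 + 2726 = 17676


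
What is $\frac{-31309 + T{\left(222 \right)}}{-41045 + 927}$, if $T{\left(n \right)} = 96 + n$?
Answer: $\frac{30991}{40118} \approx 0.7725$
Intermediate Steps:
$\frac{-31309 + T{\left(222 \right)}}{-41045 + 927} = \frac{-31309 + \left(96 + 222\right)}{-41045 + 927} = \frac{-31309 + 318}{-40118} = \left(-30991\right) \left(- \frac{1}{40118}\right) = \frac{30991}{40118}$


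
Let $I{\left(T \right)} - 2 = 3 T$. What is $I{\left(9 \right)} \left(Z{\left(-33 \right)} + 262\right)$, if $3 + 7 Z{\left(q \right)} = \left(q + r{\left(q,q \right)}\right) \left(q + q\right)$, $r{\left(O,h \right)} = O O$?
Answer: $-281155$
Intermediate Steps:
$r{\left(O,h \right)} = O^{2}$
$I{\left(T \right)} = 2 + 3 T$
$Z{\left(q \right)} = - \frac{3}{7} + \frac{2 q \left(q + q^{2}\right)}{7}$ ($Z{\left(q \right)} = - \frac{3}{7} + \frac{\left(q + q^{2}\right) \left(q + q\right)}{7} = - \frac{3}{7} + \frac{\left(q + q^{2}\right) 2 q}{7} = - \frac{3}{7} + \frac{2 q \left(q + q^{2}\right)}{7}$)
$I{\left(9 \right)} \left(Z{\left(-33 \right)} + 262\right) = \left(2 + 3 \cdot 9\right) \left(\left(- \frac{3}{7} + \frac{2 \left(-33\right)^{2}}{7} + \frac{2 \left(-33\right)^{3}}{7}\right) + 262\right) = \left(2 + 27\right) \left(\left(- \frac{3}{7} + \frac{2}{7} \cdot 1089 + \frac{2}{7} \left(-35937\right)\right) + 262\right) = 29 \left(\left(- \frac{3}{7} + \frac{2178}{7} - \frac{71874}{7}\right) + 262\right) = 29 \left(-9957 + 262\right) = 29 \left(-9695\right) = -281155$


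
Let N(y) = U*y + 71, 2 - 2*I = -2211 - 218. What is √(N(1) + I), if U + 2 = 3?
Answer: 5*√206/2 ≈ 35.882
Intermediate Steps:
U = 1 (U = -2 + 3 = 1)
I = 2431/2 (I = 1 - (-2211 - 218)/2 = 1 - ½*(-2429) = 1 + 2429/2 = 2431/2 ≈ 1215.5)
N(y) = 71 + y (N(y) = 1*y + 71 = y + 71 = 71 + y)
√(N(1) + I) = √((71 + 1) + 2431/2) = √(72 + 2431/2) = √(2575/2) = 5*√206/2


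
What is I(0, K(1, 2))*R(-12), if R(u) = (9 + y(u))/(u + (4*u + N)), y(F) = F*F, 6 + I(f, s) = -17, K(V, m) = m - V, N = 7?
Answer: 3519/53 ≈ 66.396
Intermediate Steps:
I(f, s) = -23 (I(f, s) = -6 - 17 = -23)
y(F) = F**2
R(u) = (9 + u**2)/(7 + 5*u) (R(u) = (9 + u**2)/(u + (4*u + 7)) = (9 + u**2)/(u + (7 + 4*u)) = (9 + u**2)/(7 + 5*u))
I(0, K(1, 2))*R(-12) = -23*(9 + (-12)**2)/(7 + 5*(-12)) = -23*(9 + 144)/(7 - 60) = -23*153/(-53) = -(-23)*153/53 = -23*(-153/53) = 3519/53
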